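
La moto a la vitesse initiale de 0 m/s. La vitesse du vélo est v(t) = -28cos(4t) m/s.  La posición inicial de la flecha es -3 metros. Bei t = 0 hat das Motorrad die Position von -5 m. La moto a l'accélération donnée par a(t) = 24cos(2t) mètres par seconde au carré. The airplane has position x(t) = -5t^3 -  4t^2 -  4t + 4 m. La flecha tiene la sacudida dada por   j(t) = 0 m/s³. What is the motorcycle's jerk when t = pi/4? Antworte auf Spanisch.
Partiendo de la aceleración a(t) = 24·cos(2·t), tomamos 1 derivada. La derivada de la aceleración da la sacudida: j(t) = -48·sin(2·t). Usando j(t) = -48·sin(2·t) y sustituyendo t = pi/4, encontramos j = -48.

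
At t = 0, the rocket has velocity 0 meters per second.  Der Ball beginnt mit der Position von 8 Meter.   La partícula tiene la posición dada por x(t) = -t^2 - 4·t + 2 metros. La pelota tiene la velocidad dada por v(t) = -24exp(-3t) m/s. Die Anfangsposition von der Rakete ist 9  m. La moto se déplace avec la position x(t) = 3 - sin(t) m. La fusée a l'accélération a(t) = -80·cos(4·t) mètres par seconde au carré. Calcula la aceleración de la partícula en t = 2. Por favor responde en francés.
Nous devons dériver notre équation de la position x(t) = -t^2 - 4·t + 2 2 fois. La dérivée de la position donne la vitesse: v(t) = -2·t - 4. La dérivée de la vitesse donne l'accélération: a(t) = -2. En utilisant a(t) = -2 et en substituant t = 2, nous trouvons a = -2.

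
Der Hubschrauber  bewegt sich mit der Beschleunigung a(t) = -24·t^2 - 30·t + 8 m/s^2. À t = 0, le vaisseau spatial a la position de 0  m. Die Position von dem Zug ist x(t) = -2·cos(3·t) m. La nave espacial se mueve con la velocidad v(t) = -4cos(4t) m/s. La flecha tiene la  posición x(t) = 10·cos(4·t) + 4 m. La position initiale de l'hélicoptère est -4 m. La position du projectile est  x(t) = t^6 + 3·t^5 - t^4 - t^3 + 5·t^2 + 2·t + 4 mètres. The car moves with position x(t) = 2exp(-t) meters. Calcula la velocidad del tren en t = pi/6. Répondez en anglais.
To solve this, we need to take 1 derivative of our position equation x(t) = -2·cos(3·t). Taking d/dt of x(t), we find v(t) = 6·sin(3·t). We have velocity v(t) = 6·sin(3·t). Substituting t = pi/6: v(pi/6) = 6.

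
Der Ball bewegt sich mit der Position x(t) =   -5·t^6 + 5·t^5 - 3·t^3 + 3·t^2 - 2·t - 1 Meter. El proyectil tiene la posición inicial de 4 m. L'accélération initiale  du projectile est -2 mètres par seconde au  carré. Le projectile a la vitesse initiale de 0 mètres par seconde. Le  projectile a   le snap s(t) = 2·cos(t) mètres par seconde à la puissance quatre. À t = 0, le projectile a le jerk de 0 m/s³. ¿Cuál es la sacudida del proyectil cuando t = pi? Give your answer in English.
We need to integrate our snap equation s(t) = 2·cos(t) 1 time. The integral of snap is jerk. Using j(0) = 0, we get j(t) = 2·sin(t). From the given jerk equation j(t) = 2·sin(t), we substitute t = pi to get j = 0.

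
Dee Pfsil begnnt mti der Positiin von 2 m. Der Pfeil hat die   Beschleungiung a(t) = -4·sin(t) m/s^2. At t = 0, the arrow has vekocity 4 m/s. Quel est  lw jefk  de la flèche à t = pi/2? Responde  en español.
Debemos derivar nuestra ecuación de la aceleración a(t) = -4·sin(t) 1 vez. Tomando d/dt de a(t), encontramos j(t) = -4·cos(t). Tenemos la sacudida j(t) = -4·cos(t). Sustituyendo t = pi/2: j(pi/2) = 0.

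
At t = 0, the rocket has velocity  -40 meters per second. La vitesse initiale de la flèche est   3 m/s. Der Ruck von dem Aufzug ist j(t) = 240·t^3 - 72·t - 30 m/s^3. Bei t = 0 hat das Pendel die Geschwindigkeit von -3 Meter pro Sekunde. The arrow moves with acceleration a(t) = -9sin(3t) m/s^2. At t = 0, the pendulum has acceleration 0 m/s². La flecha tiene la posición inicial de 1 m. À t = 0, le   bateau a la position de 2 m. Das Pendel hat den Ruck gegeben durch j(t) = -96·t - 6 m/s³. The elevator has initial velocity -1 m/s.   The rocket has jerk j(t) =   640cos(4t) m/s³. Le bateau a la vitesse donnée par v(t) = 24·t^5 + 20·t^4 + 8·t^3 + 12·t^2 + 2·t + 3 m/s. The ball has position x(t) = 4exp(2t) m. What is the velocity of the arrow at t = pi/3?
We must find the integral of our acceleration equation a(t) = -9·sin(3·t) 1 time. The integral of acceleration is velocity. Using v(0) = 3, we get v(t) = 3·cos(3·t). From the given velocity equation v(t) = 3·cos(3·t), we substitute t = pi/3 to get v = -3.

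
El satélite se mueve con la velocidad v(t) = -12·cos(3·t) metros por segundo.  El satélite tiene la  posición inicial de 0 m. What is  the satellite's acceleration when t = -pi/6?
Starting from velocity v(t) = -12·cos(3·t), we take 1 derivative. Differentiating velocity, we get acceleration: a(t) = 36·sin(3·t). From the given acceleration equation a(t) = 36·sin(3·t), we substitute t = -pi/6 to get a = -36.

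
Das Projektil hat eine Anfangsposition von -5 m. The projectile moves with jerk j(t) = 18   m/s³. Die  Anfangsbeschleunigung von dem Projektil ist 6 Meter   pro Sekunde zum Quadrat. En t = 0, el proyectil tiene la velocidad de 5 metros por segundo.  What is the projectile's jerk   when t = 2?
We have jerk j(t) = 18. Substituting t = 2: j(2) = 18.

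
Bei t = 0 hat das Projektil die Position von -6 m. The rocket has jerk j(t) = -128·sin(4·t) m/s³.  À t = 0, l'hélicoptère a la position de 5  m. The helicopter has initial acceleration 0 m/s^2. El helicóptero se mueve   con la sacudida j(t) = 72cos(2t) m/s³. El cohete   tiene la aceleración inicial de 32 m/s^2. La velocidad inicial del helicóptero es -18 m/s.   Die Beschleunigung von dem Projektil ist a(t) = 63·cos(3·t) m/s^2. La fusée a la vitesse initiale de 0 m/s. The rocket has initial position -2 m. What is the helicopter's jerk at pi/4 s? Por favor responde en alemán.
Wir haben den Ruck j(t) = 72·cos(2·t). Durch Einsetzen von t = pi/4: j(pi/4) = 0.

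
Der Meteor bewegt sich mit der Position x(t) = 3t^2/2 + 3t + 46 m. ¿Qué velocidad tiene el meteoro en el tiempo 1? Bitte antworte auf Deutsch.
Wir müssen unsere Gleichung für die Position x(t) = 3·t^2/2 + 3·t + 46 1-mal ableiten. Die Ableitung von der Position ergibt die Geschwindigkeit: v(t) = 3·t + 3. Mit v(t) = 3·t + 3 und Einsetzen von t = 1, finden wir v = 6.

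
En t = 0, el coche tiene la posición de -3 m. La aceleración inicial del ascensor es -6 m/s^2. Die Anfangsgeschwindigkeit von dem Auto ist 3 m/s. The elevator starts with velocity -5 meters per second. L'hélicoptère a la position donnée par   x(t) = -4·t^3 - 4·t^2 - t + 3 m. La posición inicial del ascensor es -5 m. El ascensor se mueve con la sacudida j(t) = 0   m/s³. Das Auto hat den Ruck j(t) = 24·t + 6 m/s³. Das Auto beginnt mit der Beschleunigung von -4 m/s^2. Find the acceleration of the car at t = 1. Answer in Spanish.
Para resolver esto, necesitamos tomar 1 integral de nuestra ecuación de la sacudida j(t) = 24·t + 6. Integrando la sacudida y usando la condición inicial a(0) = -4, obtenemos a(t) = 12·t^2 + 6·t - 4. Tenemos la aceleración a(t) = 12·t^2 + 6·t - 4. Sustituyendo t = 1: a(1) = 14.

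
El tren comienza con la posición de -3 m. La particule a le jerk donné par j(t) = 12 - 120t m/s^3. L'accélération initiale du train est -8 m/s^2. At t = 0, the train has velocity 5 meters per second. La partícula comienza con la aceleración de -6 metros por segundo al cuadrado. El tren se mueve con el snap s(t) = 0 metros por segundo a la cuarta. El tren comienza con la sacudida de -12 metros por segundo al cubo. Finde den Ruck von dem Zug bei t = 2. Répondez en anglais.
To find the answer, we compute 1 integral of s(t) = 0. Integrating snap and using the initial condition j(0) = -12, we get j(t) = -12. We have jerk j(t) = -12. Substituting t = 2: j(2) = -12.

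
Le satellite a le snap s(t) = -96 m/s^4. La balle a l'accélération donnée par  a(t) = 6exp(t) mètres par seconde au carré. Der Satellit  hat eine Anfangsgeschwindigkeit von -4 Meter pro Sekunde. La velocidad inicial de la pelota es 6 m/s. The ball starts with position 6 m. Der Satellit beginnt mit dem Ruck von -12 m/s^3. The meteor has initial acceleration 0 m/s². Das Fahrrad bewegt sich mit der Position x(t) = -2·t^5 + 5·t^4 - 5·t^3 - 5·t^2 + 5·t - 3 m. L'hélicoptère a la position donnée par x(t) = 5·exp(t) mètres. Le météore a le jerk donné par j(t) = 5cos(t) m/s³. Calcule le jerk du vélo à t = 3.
En partant de la position x(t) = -2·t^5 + 5·t^4 - 5·t^3 - 5·t^2 + 5·t - 3, nous prenons 3 dérivées. En prenant d/dt de x(t), nous trouvons v(t) = -10·t^4 + 20·t^3 - 15·t^2 - 10·t + 5. La dérivée de la vitesse donne l'accélération: a(t) = -40·t^3 + 60·t^2 - 30·t - 10. En dérivant l'accélération, nous obtenons le jerk: j(t) = -120·t^2 + 120·t - 30. Nous avons le jerk j(t) = -120·t^2 + 120·t - 30. En substituant t = 3: j(3) = -750.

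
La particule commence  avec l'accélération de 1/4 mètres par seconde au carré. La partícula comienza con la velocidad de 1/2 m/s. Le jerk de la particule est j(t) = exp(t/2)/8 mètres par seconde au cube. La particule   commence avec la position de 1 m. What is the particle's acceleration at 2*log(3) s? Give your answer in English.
We need to integrate our jerk equation j(t) = exp(t/2)/8 1 time. The integral of jerk, with a(0) = 1/4, gives acceleration: a(t) = exp(t/2)/4. We have acceleration a(t) = exp(t/2)/4. Substituting t = 2*log(3): a(2*log(3)) = 3/4.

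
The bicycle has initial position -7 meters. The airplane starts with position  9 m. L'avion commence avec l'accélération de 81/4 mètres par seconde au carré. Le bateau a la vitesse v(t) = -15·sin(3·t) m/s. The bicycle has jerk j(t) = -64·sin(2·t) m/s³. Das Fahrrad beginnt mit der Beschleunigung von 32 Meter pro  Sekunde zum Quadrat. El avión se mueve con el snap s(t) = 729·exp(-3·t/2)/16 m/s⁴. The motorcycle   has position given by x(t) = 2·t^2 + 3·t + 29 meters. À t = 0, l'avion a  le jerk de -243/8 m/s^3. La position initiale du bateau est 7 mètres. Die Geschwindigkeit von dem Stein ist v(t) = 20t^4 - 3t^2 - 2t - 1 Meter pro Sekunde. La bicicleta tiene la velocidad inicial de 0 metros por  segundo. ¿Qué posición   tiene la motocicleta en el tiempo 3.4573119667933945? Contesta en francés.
En utilisant x(t) = 2·t^2 + 3·t + 29 et en substituant t = 3.4573119667933945, nous trouvons x = 63.2779479718458.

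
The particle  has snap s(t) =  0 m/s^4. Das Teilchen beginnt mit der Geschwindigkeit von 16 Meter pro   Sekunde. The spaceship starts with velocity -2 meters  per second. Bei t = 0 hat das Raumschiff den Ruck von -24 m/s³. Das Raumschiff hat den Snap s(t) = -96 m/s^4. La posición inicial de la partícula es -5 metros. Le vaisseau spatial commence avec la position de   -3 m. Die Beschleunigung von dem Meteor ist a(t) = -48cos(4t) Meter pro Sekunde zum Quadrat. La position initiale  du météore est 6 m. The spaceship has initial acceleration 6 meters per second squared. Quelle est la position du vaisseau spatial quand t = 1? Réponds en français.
Nous devons trouver l'intégrale de notre équation du snap s(t) = -96 4 fois. En intégrant le snap et en utilisant la condition initiale j(0) = -24, nous obtenons j(t) = -96·t - 24. En prenant ∫j(t)dt et en appliquant a(0) = 6, nous trouvons a(t) = -48·t^2 - 24·t + 6. En prenant ∫a(t)dt et en appliquant v(0) = -2, nous trouvons v(t) = -16·t^3 - 12·t^2 + 6·t - 2. En prenant ∫v(t)dt et en appliquant x(0) = -3, nous trouvons x(t) = -4·t^4 - 4·t^3 + 3·t^2 - 2·t - 3. De l'équation de la position x(t) = -4·t^4 - 4·t^3 + 3·t^2 - 2·t - 3, nous substituons t = 1 pour obtenir x = -10.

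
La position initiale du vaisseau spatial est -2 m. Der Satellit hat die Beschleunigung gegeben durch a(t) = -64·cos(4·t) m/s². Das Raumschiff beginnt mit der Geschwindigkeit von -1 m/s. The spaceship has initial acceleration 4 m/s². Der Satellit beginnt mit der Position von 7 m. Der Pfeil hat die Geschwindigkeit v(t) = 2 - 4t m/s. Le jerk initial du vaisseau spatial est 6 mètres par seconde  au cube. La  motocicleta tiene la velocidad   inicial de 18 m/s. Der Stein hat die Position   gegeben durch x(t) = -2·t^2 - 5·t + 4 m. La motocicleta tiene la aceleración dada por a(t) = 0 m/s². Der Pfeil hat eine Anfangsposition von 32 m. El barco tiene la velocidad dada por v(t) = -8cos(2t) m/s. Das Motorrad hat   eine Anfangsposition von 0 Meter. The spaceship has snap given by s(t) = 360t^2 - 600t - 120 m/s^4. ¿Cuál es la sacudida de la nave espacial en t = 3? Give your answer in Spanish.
Partiendo del snap s(t) = 360·t^2 - 600·t - 120, tomamos 1 antiderivada. Tomando ∫s(t)dt y aplicando j(0) = 6, encontramos j(t) = 120·t^3 - 300·t^2 - 120·t + 6. Usando j(t) = 120·t^3 - 300·t^2 - 120·t + 6 y sustituyendo t = 3, encontramos j = 186.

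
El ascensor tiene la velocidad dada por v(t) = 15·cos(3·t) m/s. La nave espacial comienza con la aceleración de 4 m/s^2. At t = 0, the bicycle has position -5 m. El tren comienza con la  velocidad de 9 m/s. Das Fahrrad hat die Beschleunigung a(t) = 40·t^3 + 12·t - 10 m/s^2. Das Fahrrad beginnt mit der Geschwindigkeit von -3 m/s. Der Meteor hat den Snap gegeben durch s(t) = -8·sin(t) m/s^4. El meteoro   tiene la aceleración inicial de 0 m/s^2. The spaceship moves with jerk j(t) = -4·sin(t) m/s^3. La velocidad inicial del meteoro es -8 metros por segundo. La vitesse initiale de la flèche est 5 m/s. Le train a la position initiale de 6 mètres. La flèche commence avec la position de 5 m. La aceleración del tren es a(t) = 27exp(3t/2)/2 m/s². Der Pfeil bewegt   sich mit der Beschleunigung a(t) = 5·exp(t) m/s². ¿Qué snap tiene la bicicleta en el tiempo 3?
Para resolver esto, necesitamos tomar 2 derivadas de nuestra ecuación de la aceleración a(t) = 40·t^3 + 12·t - 10. Derivando la aceleración, obtenemos la sacudida: j(t) = 120·t^2 + 12. Derivando la sacudida, obtenemos el snap: s(t) = 240·t. Usando s(t) = 240·t y sustituyendo t = 3, encontramos s = 720.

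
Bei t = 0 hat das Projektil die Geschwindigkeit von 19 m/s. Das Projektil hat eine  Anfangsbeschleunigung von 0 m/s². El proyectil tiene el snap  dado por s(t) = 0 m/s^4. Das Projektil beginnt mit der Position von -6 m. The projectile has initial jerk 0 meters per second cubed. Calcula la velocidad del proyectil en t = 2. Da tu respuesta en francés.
Nous devons trouver l'intégrale de notre équation du snap s(t) = 0 3 fois. En prenant ∫s(t)dt et en appliquant j(0) = 0, nous trouvons j(t) = 0. En intégrant le jerk et en utilisant la condition initiale a(0) = 0, nous obtenons a(t) = 0. En intégrant l'accélération et en utilisant la condition initiale v(0) = 19, nous obtenons v(t) = 19. En utilisant v(t) = 19 et en substituant t = 2, nous trouvons v = 19.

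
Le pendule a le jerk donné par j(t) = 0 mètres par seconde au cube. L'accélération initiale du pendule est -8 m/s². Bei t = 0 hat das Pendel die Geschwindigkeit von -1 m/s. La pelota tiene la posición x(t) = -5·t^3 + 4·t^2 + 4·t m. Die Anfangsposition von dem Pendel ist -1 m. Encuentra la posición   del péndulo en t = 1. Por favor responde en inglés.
We need to integrate our jerk equation j(t) = 0 3 times. Taking ∫j(t)dt and applying a(0) = -8, we find a(t) = -8. The antiderivative of acceleration, with v(0) = -1, gives velocity: v(t) = -8·t - 1. Taking ∫v(t)dt and applying x(0) = -1, we find x(t) = -4·t^2 - t - 1. Using x(t) = -4·t^2 - t - 1 and substituting t = 1, we find x = -6.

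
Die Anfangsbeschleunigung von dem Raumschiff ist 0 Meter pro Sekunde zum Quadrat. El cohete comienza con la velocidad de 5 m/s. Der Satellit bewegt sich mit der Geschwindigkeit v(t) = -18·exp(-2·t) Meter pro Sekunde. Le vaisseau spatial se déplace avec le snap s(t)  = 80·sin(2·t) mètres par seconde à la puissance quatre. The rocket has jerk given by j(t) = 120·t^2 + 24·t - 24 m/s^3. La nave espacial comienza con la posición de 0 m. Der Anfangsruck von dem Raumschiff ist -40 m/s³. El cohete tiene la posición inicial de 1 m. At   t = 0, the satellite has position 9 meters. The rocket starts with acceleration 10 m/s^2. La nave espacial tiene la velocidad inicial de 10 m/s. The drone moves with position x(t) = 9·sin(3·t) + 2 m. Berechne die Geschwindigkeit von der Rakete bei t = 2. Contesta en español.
Debemos encontrar la integral de nuestra ecuación de la sacudida j(t) = 120·t^2 + 24·t - 24 2 veces. La antiderivada de la sacudida es la aceleración. Usando a(0) = 10, obtenemos a(t) = 40·t^3 + 12·t^2 - 24·t + 10. Integrando la aceleración y usando la condición inicial v(0) = 5, obtenemos v(t) = 10·t^4 + 4·t^3 - 12·t^2 + 10·t + 5. Usando v(t) = 10·t^4 + 4·t^3 - 12·t^2 + 10·t + 5 y sustituyendo t = 2, encontramos v = 169.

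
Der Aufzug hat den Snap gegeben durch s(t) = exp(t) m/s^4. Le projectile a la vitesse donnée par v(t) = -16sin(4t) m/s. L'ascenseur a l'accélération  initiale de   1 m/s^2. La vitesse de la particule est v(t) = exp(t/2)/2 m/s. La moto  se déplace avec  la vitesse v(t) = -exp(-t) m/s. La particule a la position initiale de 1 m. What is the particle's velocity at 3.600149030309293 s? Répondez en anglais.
We have velocity v(t) = exp(t/2)/2. Substituting t = 3.600149030309293: v(3.600149030309293) = 3.02504913581254.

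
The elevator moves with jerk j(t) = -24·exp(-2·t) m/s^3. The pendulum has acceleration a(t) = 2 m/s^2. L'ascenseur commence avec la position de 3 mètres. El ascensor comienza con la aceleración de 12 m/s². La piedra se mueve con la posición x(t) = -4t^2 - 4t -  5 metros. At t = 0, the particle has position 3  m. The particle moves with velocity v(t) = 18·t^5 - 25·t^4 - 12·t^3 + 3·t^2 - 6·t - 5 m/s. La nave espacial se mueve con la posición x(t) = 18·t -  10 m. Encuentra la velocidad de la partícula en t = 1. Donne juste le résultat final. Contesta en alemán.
Die Antwort ist -27.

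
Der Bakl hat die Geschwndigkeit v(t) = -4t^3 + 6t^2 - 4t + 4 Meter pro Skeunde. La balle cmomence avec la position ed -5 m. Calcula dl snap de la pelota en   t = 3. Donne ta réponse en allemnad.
Ausgehend von der Geschwindigkeit v(t) = -4·t^3 + 6·t^2 - 4·t + 4, nehmen wir 3 Ableitungen. Durch Ableiten von der Geschwindigkeit erhalten wir die Beschleunigung: a(t) = -12·t^2 + 12·t - 4. Durch Ableiten von der Beschleunigung erhalten wir den Ruck: j(t) = 12 - 24·t. Durch Ableiten von dem Ruck erhalten wir den Snap: s(t) = -24. Mit s(t) = -24 und Einsetzen von t = 3, finden wir s = -24.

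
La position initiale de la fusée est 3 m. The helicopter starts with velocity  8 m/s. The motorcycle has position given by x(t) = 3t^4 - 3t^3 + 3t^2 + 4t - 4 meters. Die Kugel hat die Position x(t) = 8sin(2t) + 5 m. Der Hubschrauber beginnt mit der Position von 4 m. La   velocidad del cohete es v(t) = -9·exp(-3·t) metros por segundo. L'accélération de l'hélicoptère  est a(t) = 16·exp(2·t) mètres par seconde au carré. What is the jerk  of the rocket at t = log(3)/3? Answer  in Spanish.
Para resolver esto, necesitamos tomar 2 derivadas de nuestra ecuación de la velocidad v(t) = -9·exp(-3·t). Tomando d/dt de v(t), encontramos a(t) = 27·exp(-3·t). La derivada de la aceleración da la sacudida: j(t) = -81·exp(-3·t). Tenemos la sacudida j(t) = -81·exp(-3·t). Sustituyendo t = log(3)/3: j(log(3)/3) = -27.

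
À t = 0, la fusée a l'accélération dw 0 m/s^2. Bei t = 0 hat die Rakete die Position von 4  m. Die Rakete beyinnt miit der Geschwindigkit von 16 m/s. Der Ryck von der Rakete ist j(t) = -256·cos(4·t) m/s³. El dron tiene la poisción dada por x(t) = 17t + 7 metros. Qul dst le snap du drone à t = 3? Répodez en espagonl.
Para resolver esto, necesitamos tomar 4 derivadas de nuestra ecuación de la posición x(t) = 17·t + 7. La derivada de la posición da la velocidad: v(t) = 17. La derivada de la velocidad da la aceleración: a(t) = 0. Tomando d/dt de a(t), encontramos j(t) = 0. Derivando la sacudida, obtenemos el snap: s(t) = 0. Tenemos el snap s(t) = 0. Sustituyendo t = 3: s(3) = 0.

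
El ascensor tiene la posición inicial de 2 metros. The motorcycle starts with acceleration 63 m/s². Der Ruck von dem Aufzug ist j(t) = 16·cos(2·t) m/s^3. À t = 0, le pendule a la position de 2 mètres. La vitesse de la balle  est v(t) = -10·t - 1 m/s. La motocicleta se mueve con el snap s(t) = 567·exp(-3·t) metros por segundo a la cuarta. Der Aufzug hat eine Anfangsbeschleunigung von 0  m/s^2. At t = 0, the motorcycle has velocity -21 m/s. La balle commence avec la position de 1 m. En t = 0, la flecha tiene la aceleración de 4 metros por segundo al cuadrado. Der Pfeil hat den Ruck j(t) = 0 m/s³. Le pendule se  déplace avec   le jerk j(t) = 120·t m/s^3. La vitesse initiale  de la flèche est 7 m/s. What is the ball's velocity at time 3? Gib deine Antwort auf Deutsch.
Aus der Gleichung für die Geschwindigkeit v(t) = -10·t - 1, setzen wir t = 3 ein und erhalten v = -31.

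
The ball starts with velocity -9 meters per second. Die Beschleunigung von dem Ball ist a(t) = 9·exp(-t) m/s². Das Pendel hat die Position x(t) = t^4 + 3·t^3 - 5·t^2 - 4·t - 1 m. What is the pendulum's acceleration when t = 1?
Starting from position x(t) = t^4 + 3·t^3 - 5·t^2 - 4·t - 1, we take 2 derivatives. The derivative of position gives velocity: v(t) = 4·t^3 + 9·t^2 - 10·t - 4. Taking d/dt of v(t), we find a(t) = 12·t^2 + 18·t - 10. Using a(t) = 12·t^2 + 18·t - 10 and substituting t = 1, we find a = 20.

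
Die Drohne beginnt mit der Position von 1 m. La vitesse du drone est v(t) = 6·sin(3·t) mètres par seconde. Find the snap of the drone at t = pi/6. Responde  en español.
Para resolver esto, necesitamos tomar 3 derivadas de nuestra ecuación de la velocidad v(t) = 6·sin(3·t). Tomando d/dt de v(t), encontramos a(t) = 18·cos(3·t). Derivando la aceleración, obtenemos la sacudida: j(t) = -54·sin(3·t). Tomando d/dt de j(t), encontramos s(t) = -162·cos(3·t). Usando s(t) = -162·cos(3·t) y sustituyendo t = pi/6, encontramos s = 0.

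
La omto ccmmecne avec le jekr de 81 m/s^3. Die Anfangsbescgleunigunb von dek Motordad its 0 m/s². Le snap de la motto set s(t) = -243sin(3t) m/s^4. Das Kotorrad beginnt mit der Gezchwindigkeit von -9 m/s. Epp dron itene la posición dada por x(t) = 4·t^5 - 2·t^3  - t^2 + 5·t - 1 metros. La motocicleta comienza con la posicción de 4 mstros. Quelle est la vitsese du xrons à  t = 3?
Nous devons dériver notre équation de la position x(t) = 4·t^5 - 2·t^3 - t^2 + 5·t - 1 1 fois. La dérivée de la position donne la vitesse: v(t) = 20·t^4 - 6·t^2 - 2·t + 5. Nous avons la vitesse v(t) = 20·t^4 - 6·t^2 - 2·t + 5. En substituant t = 3: v(3) = 1565.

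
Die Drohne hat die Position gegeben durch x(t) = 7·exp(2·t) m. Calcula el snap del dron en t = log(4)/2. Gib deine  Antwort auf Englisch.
We must differentiate our position equation x(t) = 7·exp(2·t) 4 times. Taking d/dt of x(t), we find v(t) = 14·exp(2·t). The derivative of velocity gives acceleration: a(t) = 28·exp(2·t). Taking d/dt of a(t), we find j(t) = 56·exp(2·t). Taking d/dt of j(t), we find s(t) = 112·exp(2·t). Using s(t) = 112·exp(2·t) and substituting t = log(4)/2, we find s = 448.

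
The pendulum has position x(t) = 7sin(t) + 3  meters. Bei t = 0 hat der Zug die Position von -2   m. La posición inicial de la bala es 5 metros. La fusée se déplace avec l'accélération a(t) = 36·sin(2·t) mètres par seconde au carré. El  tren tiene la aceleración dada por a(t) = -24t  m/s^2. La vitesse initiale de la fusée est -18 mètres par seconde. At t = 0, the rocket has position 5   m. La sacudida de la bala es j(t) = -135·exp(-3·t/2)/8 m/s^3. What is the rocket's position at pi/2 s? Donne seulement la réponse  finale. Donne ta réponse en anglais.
At t = pi/2, x = 5.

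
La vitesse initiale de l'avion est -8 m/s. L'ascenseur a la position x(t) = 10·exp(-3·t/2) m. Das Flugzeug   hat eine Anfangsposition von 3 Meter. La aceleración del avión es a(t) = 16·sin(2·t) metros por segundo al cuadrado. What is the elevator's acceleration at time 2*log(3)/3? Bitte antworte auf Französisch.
Pour résoudre ceci, nous devons prendre 2 dérivées de notre équation de la position x(t) = 10·exp(-3·t/2). La dérivée de la position donne la vitesse: v(t) = -15·exp(-3·t/2). La dérivée de la vitesse donne l'accélération: a(t) = 45·exp(-3·t/2)/2. En utilisant a(t) = 45·exp(-3·t/2)/2 et en substituant t = 2*log(3)/3, nous trouvons a = 15/2.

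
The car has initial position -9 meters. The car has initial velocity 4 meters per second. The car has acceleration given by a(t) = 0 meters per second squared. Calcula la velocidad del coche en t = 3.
Partiendo de la aceleración a(t) = 0, tomamos 1 integral. La integral de la aceleración es la velocidad. Usando v(0) = 4, obtenemos v(t) = 4. Usando v(t) = 4 y sustituyendo t = 3, encontramos v = 4.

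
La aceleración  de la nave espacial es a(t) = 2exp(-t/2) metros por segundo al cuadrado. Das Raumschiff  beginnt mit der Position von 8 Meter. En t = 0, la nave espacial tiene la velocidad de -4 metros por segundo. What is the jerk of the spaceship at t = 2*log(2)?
To solve this, we need to take 1 derivative of our acceleration equation a(t) = 2·exp(-t/2). Taking d/dt of a(t), we find j(t) = -exp(-t/2). Using j(t) = -exp(-t/2) and substituting t = 2*log(2), we find j = -1/2.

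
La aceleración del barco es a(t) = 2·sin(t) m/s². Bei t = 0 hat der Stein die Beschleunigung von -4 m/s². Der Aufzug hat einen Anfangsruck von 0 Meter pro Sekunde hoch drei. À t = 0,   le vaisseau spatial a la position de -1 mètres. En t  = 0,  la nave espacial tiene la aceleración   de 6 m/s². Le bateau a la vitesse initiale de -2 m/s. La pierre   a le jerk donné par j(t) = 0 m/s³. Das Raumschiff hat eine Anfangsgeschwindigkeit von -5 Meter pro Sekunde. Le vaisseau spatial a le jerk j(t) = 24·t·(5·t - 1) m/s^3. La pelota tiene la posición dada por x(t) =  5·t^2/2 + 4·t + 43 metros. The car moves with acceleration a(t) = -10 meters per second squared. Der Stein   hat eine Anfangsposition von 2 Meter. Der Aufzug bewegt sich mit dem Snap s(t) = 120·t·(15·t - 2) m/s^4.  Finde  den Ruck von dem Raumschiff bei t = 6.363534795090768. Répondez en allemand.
Wir haben den Ruck j(t) = 24·t·(5·t - 1). Durch Einsetzen von t = 6.363534795090768: j(6.363534795090768) = 4706.62417551753.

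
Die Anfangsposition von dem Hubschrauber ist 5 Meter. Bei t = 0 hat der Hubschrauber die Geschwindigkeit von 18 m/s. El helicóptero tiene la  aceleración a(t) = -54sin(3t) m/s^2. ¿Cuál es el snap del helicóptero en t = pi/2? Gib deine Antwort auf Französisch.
Pour résoudre ceci, nous devons prendre 2 dérivées de notre équation de l'accélération a(t) = -54·sin(3·t). En dérivant l'accélération, nous obtenons le jerk: j(t) = -162·cos(3·t). La dérivée du jerk donne le snap: s(t) = 486·sin(3·t). Nous avons le snap s(t) = 486·sin(3·t). En substituant t = pi/2: s(pi/2) = -486.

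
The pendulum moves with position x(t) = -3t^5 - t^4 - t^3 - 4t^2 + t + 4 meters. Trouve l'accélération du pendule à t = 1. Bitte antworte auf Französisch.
Pour résoudre ceci, nous devons prendre 2 dérivées de notre équation de la position x(t) = -3·t^5 - t^4 - t^3 - 4·t^2 + t + 4. En dérivant la position, nous obtenons la vitesse: v(t) = -15·t^4 - 4·t^3 - 3·t^2 - 8·t + 1. La dérivée de la vitesse donne l'accélération: a(t) = -60·t^3 - 12·t^2 - 6·t - 8. Nous avons l'accélération a(t) = -60·t^3 - 12·t^2 - 6·t - 8. En substituant t = 1: a(1) = -86.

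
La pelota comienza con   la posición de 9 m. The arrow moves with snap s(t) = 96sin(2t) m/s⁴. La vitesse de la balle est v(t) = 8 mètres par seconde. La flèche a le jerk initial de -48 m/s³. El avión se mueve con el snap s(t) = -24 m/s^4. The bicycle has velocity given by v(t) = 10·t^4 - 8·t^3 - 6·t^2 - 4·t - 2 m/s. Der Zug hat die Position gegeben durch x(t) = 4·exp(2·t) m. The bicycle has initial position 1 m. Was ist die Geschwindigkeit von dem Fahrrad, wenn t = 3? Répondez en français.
Nous avons la vitesse v(t) = 10·t^4 - 8·t^3 - 6·t^2 - 4·t - 2. En substituant t = 3: v(3) = 526.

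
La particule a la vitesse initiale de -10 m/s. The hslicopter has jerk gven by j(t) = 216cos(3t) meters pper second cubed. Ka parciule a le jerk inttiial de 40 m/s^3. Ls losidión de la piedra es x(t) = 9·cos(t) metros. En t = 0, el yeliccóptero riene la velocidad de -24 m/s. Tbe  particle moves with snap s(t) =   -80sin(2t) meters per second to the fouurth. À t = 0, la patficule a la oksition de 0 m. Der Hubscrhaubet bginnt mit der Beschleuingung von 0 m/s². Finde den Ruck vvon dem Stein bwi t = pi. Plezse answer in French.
Pour résoudre ceci, nous devons prendre 3 dérivées de notre équation de la position x(t) = 9·cos(t). La dérivée de la position donne la vitesse: v(t) = -9·sin(t). En dérivant la vitesse, nous obtenons l'accélération: a(t) = -9·cos(t). La dérivée de l'accélération donne le jerk: j(t) = 9·sin(t). En utilisant j(t) = 9·sin(t) et en substituant t = pi, nous trouvons j = 0.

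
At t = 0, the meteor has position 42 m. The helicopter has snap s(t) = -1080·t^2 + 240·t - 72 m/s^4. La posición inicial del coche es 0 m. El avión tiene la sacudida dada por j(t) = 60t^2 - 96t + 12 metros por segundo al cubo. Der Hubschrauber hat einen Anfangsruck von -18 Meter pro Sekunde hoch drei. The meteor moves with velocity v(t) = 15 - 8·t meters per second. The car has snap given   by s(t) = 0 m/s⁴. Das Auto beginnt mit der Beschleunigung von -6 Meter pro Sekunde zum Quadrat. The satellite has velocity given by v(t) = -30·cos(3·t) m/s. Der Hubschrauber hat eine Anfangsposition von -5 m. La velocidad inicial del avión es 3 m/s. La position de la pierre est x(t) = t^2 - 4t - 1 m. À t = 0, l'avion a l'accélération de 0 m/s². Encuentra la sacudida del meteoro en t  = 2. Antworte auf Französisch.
Pour résoudre ceci, nous devons prendre 2 dérivées de notre équation de la vitesse v(t) = 15 - 8·t. En dérivant la vitesse, nous obtenons l'accélération: a(t) = -8. En dérivant l'accélération, nous obtenons le jerk: j(t) = 0. Nous avons le jerk j(t) = 0. En substituant t = 2: j(2) = 0.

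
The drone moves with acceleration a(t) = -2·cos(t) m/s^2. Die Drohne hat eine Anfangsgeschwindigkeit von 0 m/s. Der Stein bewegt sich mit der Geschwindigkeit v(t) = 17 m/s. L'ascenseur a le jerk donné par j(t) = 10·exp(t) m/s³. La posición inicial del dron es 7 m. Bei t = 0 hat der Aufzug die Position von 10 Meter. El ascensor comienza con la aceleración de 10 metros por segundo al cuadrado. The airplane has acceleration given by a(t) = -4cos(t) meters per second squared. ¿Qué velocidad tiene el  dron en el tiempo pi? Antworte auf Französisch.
Pour résoudre ceci, nous devons prendre 1 primitive de notre équation de l'accélération a(t) = -2·cos(t). La primitive de l'accélération est la vitesse. En utilisant v(0) = 0, nous obtenons v(t) = -2·sin(t). En utilisant v(t) = -2·sin(t) et en substituant t = pi, nous trouvons v = 0.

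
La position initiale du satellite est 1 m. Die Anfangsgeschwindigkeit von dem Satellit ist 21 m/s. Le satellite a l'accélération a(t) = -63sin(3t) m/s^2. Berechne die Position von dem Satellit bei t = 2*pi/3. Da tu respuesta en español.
Necesitamos integrar nuestra ecuación de la aceleración a(t) = -63·sin(3·t) 2 veces. La integral de la aceleración es la velocidad. Usando v(0) = 21, obtenemos v(t) = 21·cos(3·t). La integral de la velocidad es la posición. Usando x(0) = 1, obtenemos x(t) = 7·sin(3·t) + 1. Tenemos la posición x(t) = 7·sin(3·t) + 1. Sustituyendo t = 2*pi/3: x(2*pi/3) = 1.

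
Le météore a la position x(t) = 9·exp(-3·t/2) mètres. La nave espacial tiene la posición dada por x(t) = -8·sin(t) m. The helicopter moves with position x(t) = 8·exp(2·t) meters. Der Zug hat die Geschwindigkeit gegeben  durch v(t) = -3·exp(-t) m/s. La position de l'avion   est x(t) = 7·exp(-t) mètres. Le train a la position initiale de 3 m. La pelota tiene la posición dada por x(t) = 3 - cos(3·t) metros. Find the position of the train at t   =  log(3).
To solve this, we need to take 1 antiderivative of our velocity equation v(t) = -3·exp(-t). The integral of velocity, with x(0) = 3, gives position: x(t) = 3·exp(-t). From the given position equation x(t) = 3·exp(-t), we substitute t = log(3) to get x = 1.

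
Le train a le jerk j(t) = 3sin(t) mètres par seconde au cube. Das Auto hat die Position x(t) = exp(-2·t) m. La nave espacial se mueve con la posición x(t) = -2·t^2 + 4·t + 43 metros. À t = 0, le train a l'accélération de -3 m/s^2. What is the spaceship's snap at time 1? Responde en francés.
En partant de la position x(t) = -2·t^2 + 4·t + 43, nous prenons 4 dérivées. En dérivant la position, nous obtenons la vitesse: v(t) = 4 - 4·t. En prenant d/dt de v(t), nous trouvons a(t) = -4. En prenant d/dt de a(t), nous trouvons j(t) = 0. En prenant d/dt de j(t), nous trouvons s(t) = 0. De l'équation du snap s(t) = 0, nous substituons t = 1 pour obtenir s = 0.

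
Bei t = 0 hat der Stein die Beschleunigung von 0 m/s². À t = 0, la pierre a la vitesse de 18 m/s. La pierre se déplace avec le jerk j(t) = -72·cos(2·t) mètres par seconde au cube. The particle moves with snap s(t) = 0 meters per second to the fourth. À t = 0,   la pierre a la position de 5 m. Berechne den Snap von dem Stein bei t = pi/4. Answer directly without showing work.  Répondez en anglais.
s(pi/4) = 144.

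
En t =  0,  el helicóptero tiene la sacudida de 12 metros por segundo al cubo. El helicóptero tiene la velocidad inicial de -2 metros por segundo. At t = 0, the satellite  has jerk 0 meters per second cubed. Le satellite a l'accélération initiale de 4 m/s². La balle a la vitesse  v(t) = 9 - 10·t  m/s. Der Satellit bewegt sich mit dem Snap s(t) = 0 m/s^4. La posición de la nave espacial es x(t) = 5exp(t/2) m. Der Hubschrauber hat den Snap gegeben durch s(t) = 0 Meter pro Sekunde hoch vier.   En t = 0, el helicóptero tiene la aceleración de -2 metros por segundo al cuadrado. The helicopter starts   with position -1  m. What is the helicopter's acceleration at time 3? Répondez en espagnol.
Partiendo del snap s(t) = 0, tomamos 2 antiderivadas. La antiderivada del snap es la sacudida. Usando j(0) = 12, obtenemos j(t) = 12. La integral de la sacudida es la aceleración. Usando a(0) = -2, obtenemos a(t) = 12·t - 2. De la ecuación de la aceleración a(t) = 12·t - 2, sustituimos t = 3 para obtener a = 34.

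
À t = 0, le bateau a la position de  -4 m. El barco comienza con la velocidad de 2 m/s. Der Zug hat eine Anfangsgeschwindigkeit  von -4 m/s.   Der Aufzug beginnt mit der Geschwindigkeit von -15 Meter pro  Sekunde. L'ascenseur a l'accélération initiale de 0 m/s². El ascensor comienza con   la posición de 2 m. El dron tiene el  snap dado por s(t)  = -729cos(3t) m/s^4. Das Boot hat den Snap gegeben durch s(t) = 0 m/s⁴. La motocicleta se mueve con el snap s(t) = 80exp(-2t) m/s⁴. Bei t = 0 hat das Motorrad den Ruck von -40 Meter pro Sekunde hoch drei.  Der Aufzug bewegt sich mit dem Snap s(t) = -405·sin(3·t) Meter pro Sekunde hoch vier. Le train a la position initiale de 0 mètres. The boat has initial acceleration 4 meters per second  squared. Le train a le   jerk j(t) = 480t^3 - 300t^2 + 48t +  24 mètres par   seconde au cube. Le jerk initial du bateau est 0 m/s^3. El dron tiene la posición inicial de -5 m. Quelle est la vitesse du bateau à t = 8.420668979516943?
Nous devons intégrer notre équation du snap s(t) = 0 3 fois. En intégrant le snap et en utilisant la condition initiale j(0) = 0, nous obtenons j(t) = 0. L'intégrale du jerk est l'accélération. En utilisant a(0) = 4, nous obtenons a(t) = 4. En prenant ∫a(t)dt et en appliquant v(0) = 2, nous trouvons v(t) = 4·t + 2. De l'équation de la vitesse v(t) = 4·t + 2, nous substituons t = 8.420668979516943 pour obtenir v = 35.6826759180678.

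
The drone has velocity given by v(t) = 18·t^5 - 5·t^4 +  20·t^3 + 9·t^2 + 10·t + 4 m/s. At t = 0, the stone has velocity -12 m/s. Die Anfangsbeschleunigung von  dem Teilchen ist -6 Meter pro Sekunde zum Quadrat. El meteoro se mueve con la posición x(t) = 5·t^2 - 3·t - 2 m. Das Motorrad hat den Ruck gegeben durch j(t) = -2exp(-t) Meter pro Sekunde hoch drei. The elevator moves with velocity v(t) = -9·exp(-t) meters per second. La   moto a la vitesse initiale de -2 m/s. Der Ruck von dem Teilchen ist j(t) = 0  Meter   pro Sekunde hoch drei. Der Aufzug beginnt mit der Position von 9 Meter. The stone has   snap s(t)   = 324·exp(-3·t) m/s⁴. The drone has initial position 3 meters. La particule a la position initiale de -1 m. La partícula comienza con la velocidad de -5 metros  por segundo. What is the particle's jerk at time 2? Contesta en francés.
Nous avons le jerk j(t) = 0. En substituant t = 2: j(2) = 0.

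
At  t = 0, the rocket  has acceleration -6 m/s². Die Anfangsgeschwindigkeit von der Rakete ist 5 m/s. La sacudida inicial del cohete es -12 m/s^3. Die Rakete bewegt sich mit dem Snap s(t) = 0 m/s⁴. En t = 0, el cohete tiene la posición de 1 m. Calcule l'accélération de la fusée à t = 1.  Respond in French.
En partant du snap s(t) = 0, nous prenons 2 intégrales. En intégrant le snap et en utilisant la condition initiale j(0) = -12, nous obtenons j(t) = -12. En prenant ∫j(t)dt et en appliquant a(0) = -6, nous trouvons a(t) = -12·t - 6. De l'équation de l'accélération a(t) = -12·t - 6, nous substituons t = 1 pour obtenir a = -18.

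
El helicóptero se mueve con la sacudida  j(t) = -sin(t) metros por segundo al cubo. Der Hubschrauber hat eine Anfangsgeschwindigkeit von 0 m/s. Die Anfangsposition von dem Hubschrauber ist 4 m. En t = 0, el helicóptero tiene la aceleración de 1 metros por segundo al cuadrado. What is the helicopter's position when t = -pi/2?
We must find the integral of our jerk equation j(t) = -sin(t) 3 times. Taking ∫j(t)dt and applying a(0) = 1, we find a(t) = cos(t). The antiderivative of acceleration, with v(0) = 0, gives velocity: v(t) = sin(t). Finding the integral of v(t) and using x(0) = 4: x(t) = 5 - cos(t). From the given position equation x(t) = 5 - cos(t), we substitute t = -pi/2 to get x = 5.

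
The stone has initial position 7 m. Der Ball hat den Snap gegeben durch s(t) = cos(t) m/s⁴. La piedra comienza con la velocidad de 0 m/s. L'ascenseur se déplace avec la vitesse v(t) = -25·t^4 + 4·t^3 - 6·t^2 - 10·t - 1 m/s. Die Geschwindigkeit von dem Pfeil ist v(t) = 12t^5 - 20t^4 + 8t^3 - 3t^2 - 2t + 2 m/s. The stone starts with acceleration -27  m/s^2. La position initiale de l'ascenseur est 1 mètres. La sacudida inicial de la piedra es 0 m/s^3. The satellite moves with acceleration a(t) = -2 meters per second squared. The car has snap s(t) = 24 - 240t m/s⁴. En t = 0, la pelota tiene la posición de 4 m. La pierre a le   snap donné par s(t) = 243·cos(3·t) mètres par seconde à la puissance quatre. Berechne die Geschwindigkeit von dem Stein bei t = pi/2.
Ausgehend von dem Snap s(t) = 243·cos(3·t), nehmen wir 3 Integrale. Durch Integration von dem Snap und Verwendung der Anfangsbedingung j(0) = 0, erhalten wir j(t) = 81·sin(3·t). Mit ∫j(t)dt und Anwendung von a(0) = -27, finden wir a(t) = -27·cos(3·t). Die Stammfunktion von der Beschleunigung, mit v(0) = 0, ergibt die Geschwindigkeit: v(t) = -9·sin(3·t). Mit v(t) = -9·sin(3·t) und Einsetzen von t = pi/2, finden wir v = 9.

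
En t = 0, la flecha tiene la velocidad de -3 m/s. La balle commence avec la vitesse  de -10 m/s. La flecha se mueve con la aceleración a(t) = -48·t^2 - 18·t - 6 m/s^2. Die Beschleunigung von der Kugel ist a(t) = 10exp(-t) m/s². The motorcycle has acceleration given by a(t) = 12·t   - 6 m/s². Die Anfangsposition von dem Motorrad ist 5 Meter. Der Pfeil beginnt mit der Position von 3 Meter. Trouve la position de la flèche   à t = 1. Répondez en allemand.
Ausgehend von der Beschleunigung a(t) = -48·t^2 - 18·t - 6, nehmen wir 2 Integrale. Die Stammfunktion von der Beschleunigung, mit v(0) = -3, ergibt die Geschwindigkeit: v(t) = -16·t^3 - 9·t^2 - 6·t - 3. Die Stammfunktion von der Geschwindigkeit ist die Position. Mit x(0) = 3 erhalten wir x(t) = -4·t^4 - 3·t^3 - 3·t^2 - 3·t + 3. Wir haben die Position x(t) = -4·t^4 - 3·t^3 - 3·t^2 - 3·t + 3. Durch Einsetzen von t = 1: x(1) = -10.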